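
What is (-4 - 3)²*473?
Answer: 23177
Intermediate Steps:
(-4 - 3)²*473 = (-7)²*473 = 49*473 = 23177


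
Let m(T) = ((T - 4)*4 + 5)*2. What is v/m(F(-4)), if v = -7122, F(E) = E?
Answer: 1187/9 ≈ 131.89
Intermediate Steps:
m(T) = -22 + 8*T (m(T) = ((-4 + T)*4 + 5)*2 = ((-16 + 4*T) + 5)*2 = (-11 + 4*T)*2 = -22 + 8*T)
v/m(F(-4)) = -7122/(-22 + 8*(-4)) = -7122/(-22 - 32) = -7122/(-54) = -7122*(-1/54) = 1187/9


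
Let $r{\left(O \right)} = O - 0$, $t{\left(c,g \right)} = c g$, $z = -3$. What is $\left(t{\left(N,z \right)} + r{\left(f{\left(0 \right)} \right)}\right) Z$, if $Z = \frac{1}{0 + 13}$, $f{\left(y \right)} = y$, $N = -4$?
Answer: $\frac{12}{13} \approx 0.92308$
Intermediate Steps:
$r{\left(O \right)} = O$ ($r{\left(O \right)} = O + 0 = O$)
$Z = \frac{1}{13} \approx 0.076923$
$\left(t{\left(N,z \right)} + r{\left(f{\left(0 \right)} \right)}\right) Z = \left(\left(-4\right) \left(-3\right) + 0\right) \frac{1}{13} = \left(12 + 0\right) \frac{1}{13} = 12 \cdot \frac{1}{13} = \frac{12}{13}$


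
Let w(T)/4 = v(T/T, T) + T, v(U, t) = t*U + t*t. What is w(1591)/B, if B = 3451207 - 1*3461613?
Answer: -117882/121 ≈ -974.23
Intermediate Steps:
v(U, t) = t**2 + U*t (v(U, t) = U*t + t**2 = t**2 + U*t)
w(T) = 4*T + 4*T*(1 + T) (w(T) = 4*(T*(T/T + T) + T) = 4*(T*(1 + T) + T) = 4*(T + T*(1 + T)) = 4*T + 4*T*(1 + T))
B = -10406 (B = 3451207 - 3461613 = -10406)
w(1591)/B = (4*1591*(2 + 1591))/(-10406) = (4*1591*1593)*(-1/10406) = 10137852*(-1/10406) = -117882/121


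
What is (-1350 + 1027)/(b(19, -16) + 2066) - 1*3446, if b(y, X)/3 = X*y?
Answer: -3977007/1154 ≈ -3446.3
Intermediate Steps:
b(y, X) = 3*X*y (b(y, X) = 3*(X*y) = 3*X*y)
(-1350 + 1027)/(b(19, -16) + 2066) - 1*3446 = (-1350 + 1027)/(3*(-16)*19 + 2066) - 1*3446 = -323/(-912 + 2066) - 3446 = -323/1154 - 3446 = -3977007/1154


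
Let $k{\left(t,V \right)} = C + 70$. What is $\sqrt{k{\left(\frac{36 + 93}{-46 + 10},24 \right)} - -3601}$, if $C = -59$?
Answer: $2 \sqrt{903} \approx 60.1$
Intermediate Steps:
$k{\left(t,V \right)} = 11$ ($k{\left(t,V \right)} = -59 + 70 = 11$)
$\sqrt{k{\left(\frac{36 + 93}{-46 + 10},24 \right)} - -3601} = \sqrt{11 - -3601} = \sqrt{11 + \left(3618 - 17\right)} = \sqrt{11 + 3601} = \sqrt{3612} = 2 \sqrt{903}$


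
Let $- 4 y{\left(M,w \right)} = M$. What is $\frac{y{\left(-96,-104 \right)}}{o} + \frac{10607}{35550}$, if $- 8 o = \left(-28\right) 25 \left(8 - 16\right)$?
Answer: $\frac{65717}{248850} \approx 0.26408$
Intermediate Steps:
$o = -700$ ($o = - \frac{\left(-28\right) 25 \left(8 - 16\right)}{8} = - \frac{\left(-700\right) \left(-8\right)}{8} = \left(- \frac{1}{8}\right) 5600 = -700$)
$y{\left(M,w \right)} = - \frac{M}{4}$
$\frac{y{\left(-96,-104 \right)}}{o} + \frac{10607}{35550} = \frac{\left(- \frac{1}{4}\right) \left(-96\right)}{-700} + \frac{10607}{35550} = 24 \left(- \frac{1}{700}\right) + 10607 \cdot \frac{1}{35550} = - \frac{6}{175} + \frac{10607}{35550} = \frac{65717}{248850}$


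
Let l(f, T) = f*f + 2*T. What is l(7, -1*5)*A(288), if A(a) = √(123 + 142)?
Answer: 39*√265 ≈ 634.87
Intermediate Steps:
l(f, T) = f² + 2*T
A(a) = √265
l(7, -1*5)*A(288) = (7² + 2*(-1*5))*√265 = (49 + 2*(-5))*√265 = (49 - 10)*√265 = 39*√265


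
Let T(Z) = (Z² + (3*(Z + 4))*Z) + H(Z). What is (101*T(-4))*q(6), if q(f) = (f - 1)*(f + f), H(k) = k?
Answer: 72720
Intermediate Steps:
q(f) = 2*f*(-1 + f) (q(f) = (-1 + f)*(2*f) = 2*f*(-1 + f))
T(Z) = Z + Z² + Z*(12 + 3*Z) (T(Z) = (Z² + (3*(Z + 4))*Z) + Z = (Z² + (3*(4 + Z))*Z) + Z = (Z² + (12 + 3*Z)*Z) + Z = (Z² + Z*(12 + 3*Z)) + Z = Z + Z² + Z*(12 + 3*Z))
(101*T(-4))*q(6) = (101*(-4*(13 + 4*(-4))))*(2*6*(-1 + 6)) = (101*(-4*(13 - 16)))*(2*6*5) = (101*(-4*(-3)))*60 = (101*12)*60 = 1212*60 = 72720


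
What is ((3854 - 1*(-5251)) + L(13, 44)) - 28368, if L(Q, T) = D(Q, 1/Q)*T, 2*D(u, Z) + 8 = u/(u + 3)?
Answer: -155369/8 ≈ -19421.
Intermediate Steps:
D(u, Z) = -4 + u/(2*(3 + u)) (D(u, Z) = -4 + (u/(u + 3))/2 = -4 + (u/(3 + u))/2 = -4 + u/(2*(3 + u)))
L(Q, T) = T*(-24 - 7*Q)/(2*(3 + Q)) (L(Q, T) = ((-24 - 7*Q)/(2*(3 + Q)))*T = T*(-24 - 7*Q)/(2*(3 + Q)))
((3854 - 1*(-5251)) + L(13, 44)) - 28368 = ((3854 - 1*(-5251)) - 1*44*(24 + 7*13)/(6 + 2*13)) - 28368 = ((3854 + 5251) - 1*44*(24 + 91)/(6 + 26)) - 28368 = (9105 - 1*44*115/32) - 28368 = (9105 - 1*44*1/32*115) - 28368 = (9105 - 1265/8) - 28368 = 71575/8 - 28368 = -155369/8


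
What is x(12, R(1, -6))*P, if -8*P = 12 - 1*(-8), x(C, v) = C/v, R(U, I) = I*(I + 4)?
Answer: -5/2 ≈ -2.5000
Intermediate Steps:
R(U, I) = I*(4 + I)
P = -5/2 (P = -(12 - 1*(-8))/8 = -(12 + 8)/8 = -⅛*20 = -5/2 ≈ -2.5000)
x(12, R(1, -6))*P = (12/((-6*(4 - 6))))*(-5/2) = (12/((-6*(-2))))*(-5/2) = (12/12)*(-5/2) = (12*(1/12))*(-5/2) = 1*(-5/2) = -5/2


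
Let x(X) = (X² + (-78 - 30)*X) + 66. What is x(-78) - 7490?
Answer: 7084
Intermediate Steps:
x(X) = 66 + X² - 108*X (x(X) = (X² - 108*X) + 66 = 66 + X² - 108*X)
x(-78) - 7490 = (66 + (-78)² - 108*(-78)) - 7490 = (66 + 6084 + 8424) - 7490 = 14574 - 7490 = 7084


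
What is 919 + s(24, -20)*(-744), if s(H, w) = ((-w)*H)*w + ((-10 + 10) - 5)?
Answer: 7147039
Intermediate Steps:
s(H, w) = -5 - H*w² (s(H, w) = (-H*w)*w + (0 - 5) = -H*w² - 5 = -5 - H*w²)
919 + s(24, -20)*(-744) = 919 + (-5 - 1*24*(-20)²)*(-744) = 919 + (-5 - 1*24*400)*(-744) = 919 + (-5 - 9600)*(-744) = 919 - 9605*(-744) = 919 + 7146120 = 7147039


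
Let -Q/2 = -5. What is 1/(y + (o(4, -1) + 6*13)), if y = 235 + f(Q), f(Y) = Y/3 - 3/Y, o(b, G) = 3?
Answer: 30/9571 ≈ 0.0031345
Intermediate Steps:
Q = 10 (Q = -2*(-5) = 10)
f(Y) = -3/Y + Y/3 (f(Y) = Y*(⅓) - 3/Y = Y/3 - 3/Y = -3/Y + Y/3)
y = 7141/30 (y = 235 + (-3/10 + (⅓)*10) = 235 + (-3*⅒ + 10/3) = 235 + (-3/10 + 10/3) = 235 + 91/30 = 7141/30 ≈ 238.03)
1/(y + (o(4, -1) + 6*13)) = 1/(7141/30 + (3 + 6*13)) = 1/(7141/30 + (3 + 78)) = 1/(7141/30 + 81) = 1/(9571/30) = 30/9571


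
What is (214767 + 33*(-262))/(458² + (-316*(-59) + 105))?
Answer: 68707/76171 ≈ 0.90201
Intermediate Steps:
(214767 + 33*(-262))/(458² + (-316*(-59) + 105)) = (214767 - 8646)/(209764 + (18644 + 105)) = 206121/(209764 + 18749) = 206121/228513 = 206121*(1/228513) = 68707/76171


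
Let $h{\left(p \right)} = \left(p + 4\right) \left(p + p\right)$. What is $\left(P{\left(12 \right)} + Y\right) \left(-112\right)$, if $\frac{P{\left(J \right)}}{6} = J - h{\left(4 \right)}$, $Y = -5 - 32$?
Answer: $39088$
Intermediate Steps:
$h{\left(p \right)} = 2 p \left(4 + p\right)$ ($h{\left(p \right)} = \left(4 + p\right) 2 p = 2 p \left(4 + p\right)$)
$Y = -37$ ($Y = -5 - 32 = -37$)
$P{\left(J \right)} = -384 + 6 J$ ($P{\left(J \right)} = 6 \left(J - 2 \cdot 4 \left(4 + 4\right)\right) = 6 \left(J - 2 \cdot 4 \cdot 8\right) = 6 \left(J - 64\right) = 6 \left(-64 + J\right) = -384 + 6 J$)
$\left(P{\left(12 \right)} + Y\right) \left(-112\right) = \left(\left(-384 + 6 \cdot 12\right) - 37\right) \left(-112\right) = \left(\left(-384 + 72\right) - 37\right) \left(-112\right) = \left(-312 - 37\right) \left(-112\right) = \left(-349\right) \left(-112\right) = 39088$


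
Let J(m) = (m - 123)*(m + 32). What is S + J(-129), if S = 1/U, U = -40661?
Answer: 993917483/40661 ≈ 24444.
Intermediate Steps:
J(m) = (-123 + m)*(32 + m)
S = -1/40661 (S = 1/(-40661) = -1/40661 ≈ -2.4594e-5)
S + J(-129) = -1/40661 + (-3936 + (-129)² - 91*(-129)) = -1/40661 + (-3936 + 16641 + 11739) = -1/40661 + 24444 = 993917483/40661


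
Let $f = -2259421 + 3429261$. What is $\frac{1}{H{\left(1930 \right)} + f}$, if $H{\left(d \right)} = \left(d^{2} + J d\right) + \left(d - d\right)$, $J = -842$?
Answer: $\frac{1}{3269680} \approx 3.0584 \cdot 10^{-7}$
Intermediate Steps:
$f = 1169840$
$H{\left(d \right)} = d^{2} - 842 d$ ($H{\left(d \right)} = \left(d^{2} - 842 d\right) + \left(d - d\right) = \left(d^{2} - 842 d\right) + 0 = d^{2} - 842 d$)
$\frac{1}{H{\left(1930 \right)} + f} = \frac{1}{1930 \left(-842 + 1930\right) + 1169840} = \frac{1}{1930 \cdot 1088 + 1169840} = \frac{1}{2099840 + 1169840} = \frac{1}{3269680}$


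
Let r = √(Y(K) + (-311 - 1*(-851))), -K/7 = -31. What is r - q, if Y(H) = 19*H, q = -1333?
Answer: 1333 + √4663 ≈ 1401.3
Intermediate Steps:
K = 217 (K = -7*(-31) = 217)
r = √4663 (r = √(19*217 + (-311 - 1*(-851))) = √(4123 + (-311 + 851)) = √(4123 + 540) = √4663 ≈ 68.286)
r - q = √4663 - 1*(-1333) = √4663 + 1333 = 1333 + √4663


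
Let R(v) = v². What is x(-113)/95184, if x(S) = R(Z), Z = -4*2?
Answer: 4/5949 ≈ 0.00067238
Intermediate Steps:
Z = -8
x(S) = 64 (x(S) = (-8)² = 64)
x(-113)/95184 = 64/95184 = 64*(1/95184) = 4/5949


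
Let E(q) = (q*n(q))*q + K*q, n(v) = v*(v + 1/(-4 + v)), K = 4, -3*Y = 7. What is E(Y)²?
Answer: 1179372964/2368521 ≈ 497.94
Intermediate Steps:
Y = -7/3 (Y = -⅓*7 = -7/3 ≈ -2.3333)
E(q) = 4*q + q³*(1 + q² - 4*q)/(-4 + q) (E(q) = (q*(q*(1 + q² - 4*q)/(-4 + q)))*q + 4*q = (q²*(1 + q² - 4*q)/(-4 + q))*q + 4*q = q³*(1 + q² - 4*q)/(-4 + q) + 4*q = 4*q + q³*(1 + q² - 4*q)/(-4 + q))
E(Y)² = (-7*(-16 + 4*(-7/3) + (-7/3)²*(1 + (-7/3)² - 4*(-7/3)))/(3*(-4 - 7/3)))² = (-7*(-16 - 28/3 + 49*(1 + 49/9 + 28/3)/9)/(3*(-19/3)))² = (-7/3*(-3/19)*(-16 - 28/3 + (49/9)*(142/9)))² = (-7/3*(-3/19)*(-16 - 28/3 + 6958/81))² = (-7/3*(-3/19)*4906/81)² = (34342/1539)² = 1179372964/2368521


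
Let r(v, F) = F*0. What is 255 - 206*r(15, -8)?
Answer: 255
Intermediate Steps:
r(v, F) = 0
255 - 206*r(15, -8) = 255 - 206*0 = 255 + 0 = 255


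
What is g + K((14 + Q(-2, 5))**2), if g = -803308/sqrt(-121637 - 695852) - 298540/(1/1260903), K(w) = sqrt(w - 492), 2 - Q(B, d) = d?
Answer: -376429981620 + I*sqrt(371) + 803308*I*sqrt(817489)/817489 ≈ -3.7643e+11 + 907.73*I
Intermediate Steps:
Q(B, d) = 2 - d
K(w) = sqrt(-492 + w)
g = -376429981620 + 803308*I*sqrt(817489)/817489 (g = -803308*(-I*sqrt(817489)/817489) - 298540/1/1260903 = -803308*(-I*sqrt(817489)/817489) - 298540*1260903 = -(-803308)*I*sqrt(817489)/817489 - 376429981620 = 803308*I*sqrt(817489)/817489 - 376429981620 = -376429981620 + 803308*I*sqrt(817489)/817489 ≈ -3.7643e+11 + 888.47*I)
g + K((14 + Q(-2, 5))**2) = (-376429981620 + 803308*I*sqrt(817489)/817489) + sqrt(-492 + (14 + (2 - 1*5))**2) = (-376429981620 + 803308*I*sqrt(817489)/817489) + sqrt(-492 + (14 + (2 - 5))**2) = (-376429981620 + 803308*I*sqrt(817489)/817489) + sqrt(-492 + (14 - 3)**2) = (-376429981620 + 803308*I*sqrt(817489)/817489) + sqrt(-492 + 11**2) = (-376429981620 + 803308*I*sqrt(817489)/817489) + sqrt(-492 + 121) = (-376429981620 + 803308*I*sqrt(817489)/817489) + sqrt(-371) = (-376429981620 + 803308*I*sqrt(817489)/817489) + I*sqrt(371) = -376429981620 + I*sqrt(371) + 803308*I*sqrt(817489)/817489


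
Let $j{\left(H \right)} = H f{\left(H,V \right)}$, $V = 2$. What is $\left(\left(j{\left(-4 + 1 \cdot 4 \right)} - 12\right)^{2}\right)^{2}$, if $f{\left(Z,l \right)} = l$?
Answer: $20736$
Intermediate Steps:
$j{\left(H \right)} = 2 H$ ($j{\left(H \right)} = H 2 = 2 H$)
$\left(\left(j{\left(-4 + 1 \cdot 4 \right)} - 12\right)^{2}\right)^{2} = \left(\left(2 \left(-4 + 1 \cdot 4\right) - 12\right)^{2}\right)^{2} = \left(\left(2 \left(-4 + 4\right) - 12\right)^{2}\right)^{2} = \left(\left(2 \cdot 0 - 12\right)^{2}\right)^{2} = \left(\left(0 - 12\right)^{2}\right)^{2} = \left(\left(-12\right)^{2}\right)^{2} = 144^{2} = 20736$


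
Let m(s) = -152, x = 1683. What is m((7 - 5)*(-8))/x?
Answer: -152/1683 ≈ -0.090315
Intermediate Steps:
m((7 - 5)*(-8))/x = -152/1683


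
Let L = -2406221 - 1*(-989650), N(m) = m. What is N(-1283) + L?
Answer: -1417854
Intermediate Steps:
L = -1416571 (L = -2406221 + 989650 = -1416571)
N(-1283) + L = -1283 - 1416571 = -1417854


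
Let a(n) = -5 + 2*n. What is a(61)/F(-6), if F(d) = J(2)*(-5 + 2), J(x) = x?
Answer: -39/2 ≈ -19.500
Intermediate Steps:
F(d) = -6 (F(d) = 2*(-5 + 2) = 2*(-3) = -6)
a(61)/F(-6) = (-5 + 2*61)/(-6) = (-5 + 122)*(-⅙) = 117*(-⅙) = -39/2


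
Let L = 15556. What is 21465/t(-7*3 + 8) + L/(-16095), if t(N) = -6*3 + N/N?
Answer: -345743627/273615 ≈ -1263.6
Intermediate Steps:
t(N) = -17 (t(N) = -18 + 1 = -17)
21465/t(-7*3 + 8) + L/(-16095) = 21465/(-17) + 15556/(-16095) = 21465*(-1/17) + 15556*(-1/16095) = -21465/17 - 15556/16095 = -345743627/273615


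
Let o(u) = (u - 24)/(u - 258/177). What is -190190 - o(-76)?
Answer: -86917420/457 ≈ -1.9019e+5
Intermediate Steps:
o(u) = (-24 + u)/(-86/59 + u) (o(u) = (-24 + u)/(u - 258*1/177) = (-24 + u)/(u - 86/59) = (-24 + u)/(-86/59 + u))
-190190 - o(-76) = -190190 - 59*(-24 - 76)/(-86 + 59*(-76)) = -190190 - 59*(-100)/(-86 - 4484) = -190190 - 59*(-100)/(-4570) = -190190 - 59*(-1)*(-100)/4570 = -190190 - 1*590/457 = -190190 - 590/457 = -86917420/457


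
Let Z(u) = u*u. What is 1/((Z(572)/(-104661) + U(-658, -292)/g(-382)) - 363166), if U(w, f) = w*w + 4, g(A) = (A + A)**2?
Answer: -7636275882/2773253974603439 ≈ -2.7535e-6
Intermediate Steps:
g(A) = 4*A**2 (g(A) = (2*A)**2 = 4*A**2)
Z(u) = u**2
U(w, f) = 4 + w**2 (U(w, f) = w**2 + 4 = 4 + w**2)
1/((Z(572)/(-104661) + U(-658, -292)/g(-382)) - 363166) = 1/((572**2/(-104661) + (4 + (-658)**2)/((4*(-382)**2))) - 363166) = 1/((327184*(-1/104661) + (4 + 432964)/((4*145924))) - 363166) = 1/((-327184/104661 + 432968/583696) - 363166) = 1/((-327184/104661 + 432968*(1/583696)) - 363166) = 1/((-327184/104661 + 54121/72962) - 363166) = 1/(-18207641027/7636275882 - 363166) = 1/(-2773253974603439/7636275882) = -7636275882/2773253974603439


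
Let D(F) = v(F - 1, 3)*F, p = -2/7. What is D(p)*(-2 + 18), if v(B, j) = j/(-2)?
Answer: 48/7 ≈ 6.8571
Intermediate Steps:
v(B, j) = -j/2 (v(B, j) = j*(-1/2) = -j/2)
p = -2/7 (p = -2*1/7 = -2/7 ≈ -0.28571)
D(F) = -3*F/2 (D(F) = (-1/2*3)*F = -3*F/2)
D(p)*(-2 + 18) = (-3/2*(-2/7))*(-2 + 18) = (3/7)*16 = 48/7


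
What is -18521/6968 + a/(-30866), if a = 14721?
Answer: -337122557/107537144 ≈ -3.1349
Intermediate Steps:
-18521/6968 + a/(-30866) = -18521/6968 + 14721/(-30866) = -18521*1/6968 + 14721*(-1/30866) = -18521/6968 - 14721/30866 = -337122557/107537144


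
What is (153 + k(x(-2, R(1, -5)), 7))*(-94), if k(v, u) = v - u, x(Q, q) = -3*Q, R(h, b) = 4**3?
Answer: -14288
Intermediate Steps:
R(h, b) = 64
(153 + k(x(-2, R(1, -5)), 7))*(-94) = (153 + (-3*(-2) - 1*7))*(-94) = (153 + (6 - 7))*(-94) = (153 - 1)*(-94) = 152*(-94) = -14288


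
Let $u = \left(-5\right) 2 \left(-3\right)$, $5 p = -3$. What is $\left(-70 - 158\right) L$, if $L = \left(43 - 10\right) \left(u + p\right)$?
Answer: $- \frac{1106028}{5} \approx -2.2121 \cdot 10^{5}$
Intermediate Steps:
$p = - \frac{3}{5}$ ($p = \frac{1}{5} \left(-3\right) = - \frac{3}{5} \approx -0.6$)
$u = 30$ ($u = \left(-10\right) \left(-3\right) = 30$)
$L = \frac{4851}{5}$ ($L = \left(43 - 10\right) \left(30 - \frac{3}{5}\right) = 33 \cdot \frac{147}{5} = \frac{4851}{5} \approx 970.2$)
$\left(-70 - 158\right) L = \left(-70 - 158\right) \frac{4851}{5} = \left(-228\right) \frac{4851}{5} = - \frac{1106028}{5}$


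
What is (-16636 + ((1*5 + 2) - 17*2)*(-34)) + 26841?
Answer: 11123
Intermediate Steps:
(-16636 + ((1*5 + 2) - 17*2)*(-34)) + 26841 = (-16636 + ((5 + 2) - 34)*(-34)) + 26841 = (-16636 + (7 - 34)*(-34)) + 26841 = (-16636 - 27*(-34)) + 26841 = (-16636 + 918) + 26841 = -15718 + 26841 = 11123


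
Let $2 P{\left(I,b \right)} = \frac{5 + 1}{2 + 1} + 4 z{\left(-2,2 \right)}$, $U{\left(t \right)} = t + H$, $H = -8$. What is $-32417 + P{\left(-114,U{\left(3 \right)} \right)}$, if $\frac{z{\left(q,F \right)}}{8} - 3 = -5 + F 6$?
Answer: $-32256$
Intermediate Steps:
$U{\left(t \right)} = -8 + t$ ($U{\left(t \right)} = t - 8 = -8 + t$)
$z{\left(q,F \right)} = -16 + 48 F$ ($z{\left(q,F \right)} = 24 + 8 \left(-5 + F 6\right) = 24 + 8 \left(-5 + 6 F\right) = 24 + \left(-40 + 48 F\right) = -16 + 48 F$)
$P{\left(I,b \right)} = 161$ ($P{\left(I,b \right)} = \frac{\frac{5 + 1}{2 + 1} + 4 \left(-16 + 48 \cdot 2\right)}{2} = \frac{\frac{6}{3} + 4 \left(-16 + 96\right)}{2} = \frac{6 \cdot \frac{1}{3} + 4 \cdot 80}{2} = \frac{2 + 320}{2} = \frac{1}{2} \cdot 322 = 161$)
$-32417 + P{\left(-114,U{\left(3 \right)} \right)} = -32417 + 161 = -32256$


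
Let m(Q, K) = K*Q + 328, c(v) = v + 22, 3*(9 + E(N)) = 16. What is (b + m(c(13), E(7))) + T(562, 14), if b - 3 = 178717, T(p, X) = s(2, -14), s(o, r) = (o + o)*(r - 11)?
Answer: 536459/3 ≈ 1.7882e+5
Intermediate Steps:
E(N) = -11/3 (E(N) = -9 + (1/3)*16 = -9 + 16/3 = -11/3)
c(v) = 22 + v
s(o, r) = 2*o*(-11 + r) (s(o, r) = (2*o)*(-11 + r) = 2*o*(-11 + r))
T(p, X) = -100 (T(p, X) = 2*2*(-11 - 14) = 2*2*(-25) = -100)
m(Q, K) = 328 + K*Q
b = 178720 (b = 3 + 178717 = 178720)
(b + m(c(13), E(7))) + T(562, 14) = (178720 + (328 - 11*(22 + 13)/3)) - 100 = (178720 + (328 - 11/3*35)) - 100 = (178720 + (328 - 385/3)) - 100 = (178720 + 599/3) - 100 = 536759/3 - 100 = 536459/3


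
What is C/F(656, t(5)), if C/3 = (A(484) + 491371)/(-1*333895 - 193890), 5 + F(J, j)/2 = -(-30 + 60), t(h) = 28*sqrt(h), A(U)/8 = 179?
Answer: 1478409/36944950 ≈ 0.040017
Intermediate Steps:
A(U) = 1432 (A(U) = 8*179 = 1432)
F(J, j) = -70 (F(J, j) = -10 + 2*(-(-30 + 60)) = -10 + 2*(-1*30) = -10 + 2*(-30) = -10 - 60 = -70)
C = -1478409/527785 (C = 3*((1432 + 491371)/(-1*333895 - 193890)) = 3*(492803/(-333895 - 193890)) = 3*(492803/(-527785)) = 3*(492803*(-1/527785)) = 3*(-492803/527785) = -1478409/527785 ≈ -2.8012)
C/F(656, t(5)) = -1478409/527785/(-70) = -1478409/527785*(-1/70) = 1478409/36944950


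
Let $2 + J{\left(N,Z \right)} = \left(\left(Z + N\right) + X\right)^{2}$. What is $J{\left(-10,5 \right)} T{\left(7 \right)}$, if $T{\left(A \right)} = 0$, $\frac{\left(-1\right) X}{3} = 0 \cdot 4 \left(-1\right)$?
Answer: $0$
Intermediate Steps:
$X = 0$ ($X = - 3 \cdot 0 \cdot 4 \left(-1\right) = - 3 \cdot 0 \left(-1\right) = \left(-3\right) 0 = 0$)
$J{\left(N,Z \right)} = -2 + \left(N + Z\right)^{2}$ ($J{\left(N,Z \right)} = -2 + \left(\left(Z + N\right) + 0\right)^{2} = -2 + \left(\left(N + Z\right) + 0\right)^{2} = -2 + \left(N + Z\right)^{2}$)
$J{\left(-10,5 \right)} T{\left(7 \right)} = \left(-2 + \left(-10 + 5\right)^{2}\right) 0 = \left(-2 + \left(-5\right)^{2}\right) 0 = \left(-2 + 25\right) 0 = 23 \cdot 0 = 0$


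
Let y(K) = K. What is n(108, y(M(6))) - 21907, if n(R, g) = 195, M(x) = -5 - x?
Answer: -21712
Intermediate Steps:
n(108, y(M(6))) - 21907 = 195 - 21907 = -21712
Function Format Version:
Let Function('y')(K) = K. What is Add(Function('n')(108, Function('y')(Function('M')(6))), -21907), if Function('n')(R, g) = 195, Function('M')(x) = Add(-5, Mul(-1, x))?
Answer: -21712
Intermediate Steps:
Add(Function('n')(108, Function('y')(Function('M')(6))), -21907) = Add(195, -21907) = -21712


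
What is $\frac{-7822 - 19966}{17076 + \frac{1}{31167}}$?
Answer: $- \frac{866068596}{532207693} \approx -1.6273$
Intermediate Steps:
$\frac{-7822 - 19966}{17076 + \frac{1}{31167}} = - \frac{27788}{17076 + \frac{1}{31167}} = - \frac{27788}{\frac{532207693}{31167}} = \left(-27788\right) \frac{31167}{532207693} = - \frac{866068596}{532207693}$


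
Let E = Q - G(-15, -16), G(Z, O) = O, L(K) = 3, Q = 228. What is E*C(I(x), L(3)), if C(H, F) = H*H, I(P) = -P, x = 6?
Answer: 8784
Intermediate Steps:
C(H, F) = H²
E = 244 (E = 228 - 1*(-16) = 228 + 16 = 244)
E*C(I(x), L(3)) = 244*(-1*6)² = 244*(-6)² = 244*36 = 8784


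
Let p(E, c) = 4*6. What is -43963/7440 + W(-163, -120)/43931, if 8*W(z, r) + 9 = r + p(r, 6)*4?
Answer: -1931369243/326846640 ≈ -5.9091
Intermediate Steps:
p(E, c) = 24
W(z, r) = 87/8 + r/8 (W(z, r) = -9/8 + (r + 24*4)/8 = -9/8 + (r + 96)/8 = -9/8 + (96 + r)/8 = -9/8 + (12 + r/8) = 87/8 + r/8)
-43963/7440 + W(-163, -120)/43931 = -43963/7440 + (87/8 + (1/8)*(-120))/43931 = -43963*1/7440 + (87/8 - 15)*(1/43931) = -43963/7440 - 33/8*1/43931 = -43963/7440 - 33/351448 = -1931369243/326846640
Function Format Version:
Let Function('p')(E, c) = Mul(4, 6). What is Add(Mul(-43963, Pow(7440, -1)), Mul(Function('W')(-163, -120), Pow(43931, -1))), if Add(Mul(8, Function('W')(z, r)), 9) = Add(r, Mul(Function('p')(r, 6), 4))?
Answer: Rational(-1931369243, 326846640) ≈ -5.9091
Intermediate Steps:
Function('p')(E, c) = 24
Function('W')(z, r) = Add(Rational(87, 8), Mul(Rational(1, 8), r)) (Function('W')(z, r) = Add(Rational(-9, 8), Mul(Rational(1, 8), Add(r, Mul(24, 4)))) = Add(Rational(-9, 8), Mul(Rational(1, 8), Add(r, 96))) = Add(Rational(-9, 8), Mul(Rational(1, 8), Add(96, r))) = Add(Rational(-9, 8), Add(12, Mul(Rational(1, 8), r))) = Add(Rational(87, 8), Mul(Rational(1, 8), r)))
Add(Mul(-43963, Pow(7440, -1)), Mul(Function('W')(-163, -120), Pow(43931, -1))) = Add(Mul(-43963, Pow(7440, -1)), Mul(Add(Rational(87, 8), Mul(Rational(1, 8), -120)), Pow(43931, -1))) = Add(Mul(-43963, Rational(1, 7440)), Mul(Add(Rational(87, 8), -15), Rational(1, 43931))) = Add(Rational(-43963, 7440), Mul(Rational(-33, 8), Rational(1, 43931))) = Add(Rational(-43963, 7440), Rational(-33, 351448)) = Rational(-1931369243, 326846640)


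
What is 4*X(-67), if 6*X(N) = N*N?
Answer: 8978/3 ≈ 2992.7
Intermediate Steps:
X(N) = N**2/6 (X(N) = (N*N)/6 = N**2/6)
4*X(-67) = 4*((1/6)*(-67)**2) = 4*((1/6)*4489) = 4*(4489/6) = 8978/3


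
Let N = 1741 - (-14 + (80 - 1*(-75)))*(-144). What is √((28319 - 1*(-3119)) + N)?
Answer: √53483 ≈ 231.26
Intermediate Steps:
N = 22045 (N = 1741 - (-14 + (80 + 75))*(-144) = 1741 - (-14 + 155)*(-144) = 1741 - 141*(-144) = 1741 - 1*(-20304) = 1741 + 20304 = 22045)
√((28319 - 1*(-3119)) + N) = √((28319 - 1*(-3119)) + 22045) = √((28319 + 3119) + 22045) = √(31438 + 22045) = √53483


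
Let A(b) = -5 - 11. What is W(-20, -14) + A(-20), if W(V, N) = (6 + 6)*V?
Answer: -256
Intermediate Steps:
A(b) = -16
W(V, N) = 12*V
W(-20, -14) + A(-20) = 12*(-20) - 16 = -240 - 16 = -256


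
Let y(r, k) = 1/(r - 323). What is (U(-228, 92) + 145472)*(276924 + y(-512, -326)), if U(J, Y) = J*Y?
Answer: 28787401679344/835 ≈ 3.4476e+10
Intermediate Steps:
y(r, k) = 1/(-323 + r)
(U(-228, 92) + 145472)*(276924 + y(-512, -326)) = (-228*92 + 145472)*(276924 + 1/(-323 - 512)) = (-20976 + 145472)*(276924 + 1/(-835)) = 124496*(276924 - 1/835) = 124496*(231231539/835) = 28787401679344/835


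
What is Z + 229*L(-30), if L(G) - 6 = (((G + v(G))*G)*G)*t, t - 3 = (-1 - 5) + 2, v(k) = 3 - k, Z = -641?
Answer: -617567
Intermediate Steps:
t = -1 (t = 3 + ((-1 - 5) + 2) = 3 + (-6 + 2) = 3 - 4 = -1)
L(G) = 6 - 3*G² (L(G) = 6 + (((G + (3 - G))*G)*G)*(-1) = 6 + ((3*G)*G)*(-1) = 6 + (3*G²)*(-1) = 6 - 3*G²)
Z + 229*L(-30) = -641 + 229*(6 - 3*(-30)²) = -641 + 229*(6 - 3*900) = -641 + 229*(6 - 2700) = -641 + 229*(-2694) = -641 - 616926 = -617567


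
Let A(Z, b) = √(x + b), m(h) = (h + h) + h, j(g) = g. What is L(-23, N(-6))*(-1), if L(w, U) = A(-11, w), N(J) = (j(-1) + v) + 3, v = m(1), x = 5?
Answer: -3*I*√2 ≈ -4.2426*I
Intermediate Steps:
m(h) = 3*h (m(h) = 2*h + h = 3*h)
v = 3 (v = 3*1 = 3)
A(Z, b) = √(5 + b)
N(J) = 5 (N(J) = (-1 + 3) + 3 = 2 + 3 = 5)
L(w, U) = √(5 + w)
L(-23, N(-6))*(-1) = √(5 - 23)*(-1) = √(-18)*(-1) = (3*I*√2)*(-1) = -3*I*√2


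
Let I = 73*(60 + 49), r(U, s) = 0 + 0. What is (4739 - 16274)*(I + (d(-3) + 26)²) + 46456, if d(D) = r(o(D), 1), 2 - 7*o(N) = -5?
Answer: -99535199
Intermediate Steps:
o(N) = 1 (o(N) = 2/7 - ⅐*(-5) = 2/7 + 5/7 = 1)
r(U, s) = 0
d(D) = 0
I = 7957 (I = 73*109 = 7957)
(4739 - 16274)*(I + (d(-3) + 26)²) + 46456 = (4739 - 16274)*(7957 + (0 + 26)²) + 46456 = -11535*(7957 + 26²) + 46456 = -11535*(7957 + 676) + 46456 = -11535*8633 + 46456 = -99581655 + 46456 = -99535199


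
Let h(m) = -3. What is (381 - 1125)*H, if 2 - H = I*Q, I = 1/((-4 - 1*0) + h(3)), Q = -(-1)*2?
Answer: -11904/7 ≈ -1700.6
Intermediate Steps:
Q = 2 (Q = -1*(-2) = 2)
I = -⅐ (I = 1/((-4 - 1*0) - 3) = 1/((-4 + 0) - 3) = 1/(-4 - 3) = 1/(-7) = -⅐ ≈ -0.14286)
H = 16/7 (H = 2 - (-1)*2/7 = 2 - 1*(-2/7) = 2 + 2/7 = 16/7 ≈ 2.2857)
(381 - 1125)*H = (381 - 1125)*(16/7) = -744*16/7 = -11904/7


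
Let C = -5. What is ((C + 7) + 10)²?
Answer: 144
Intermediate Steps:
((C + 7) + 10)² = ((-5 + 7) + 10)² = (2 + 10)² = 12² = 144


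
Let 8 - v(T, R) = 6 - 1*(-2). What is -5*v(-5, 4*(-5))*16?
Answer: 0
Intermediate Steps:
v(T, R) = 0 (v(T, R) = 8 - (6 - 1*(-2)) = 8 - (6 + 2) = 8 - 1*8 = 8 - 8 = 0)
-5*v(-5, 4*(-5))*16 = -5*0*16 = 0*16 = 0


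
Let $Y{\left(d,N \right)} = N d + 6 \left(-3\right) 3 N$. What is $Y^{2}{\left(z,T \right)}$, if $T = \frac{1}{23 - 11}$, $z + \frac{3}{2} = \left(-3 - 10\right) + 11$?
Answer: $\frac{13225}{576} \approx 22.96$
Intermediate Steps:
$z = - \frac{7}{2}$ ($z = - \frac{3}{2} + \left(\left(-3 - 10\right) + 11\right) = - \frac{3}{2} + \left(-13 + 11\right) = - \frac{3}{2} - 2 = - \frac{7}{2} \approx -3.5$)
$T = \frac{1}{12} \approx 0.083333$
$Y{\left(d,N \right)} = - 54 N + N d$ ($Y{\left(d,N \right)} = N d + \left(-18\right) 3 N = N d - 54 N = - 54 N + N d$)
$Y^{2}{\left(z,T \right)} = \left(\frac{-54 - \frac{7}{2}}{12}\right)^{2} = \left(\frac{1}{12} \left(- \frac{115}{2}\right)\right)^{2} = \left(- \frac{115}{24}\right)^{2} = \frac{13225}{576}$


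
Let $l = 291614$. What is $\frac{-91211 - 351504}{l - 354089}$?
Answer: $\frac{1807}{255} \approx 7.0863$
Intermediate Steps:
$\frac{-91211 - 351504}{l - 354089} = \frac{-91211 - 351504}{291614 - 354089} = - \frac{442715}{-62475} = \left(-442715\right) \left(- \frac{1}{62475}\right) = \frac{1807}{255}$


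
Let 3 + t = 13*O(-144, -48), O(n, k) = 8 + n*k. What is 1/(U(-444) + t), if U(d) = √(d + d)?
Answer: 89957/8092262737 - 2*I*√222/8092262737 ≈ 1.1116e-5 - 3.6824e-9*I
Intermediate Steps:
O(n, k) = 8 + k*n
U(d) = √2*√d (U(d) = √(2*d) = √2*√d)
t = 89957 (t = -3 + 13*(8 - 48*(-144)) = -3 + 13*(8 + 6912) = -3 + 13*6920 = -3 + 89960 = 89957)
1/(U(-444) + t) = 1/(√2*√(-444) + 89957) = 1/(√2*(2*I*√111) + 89957) = 1/(2*I*√222 + 89957) = 1/(89957 + 2*I*√222)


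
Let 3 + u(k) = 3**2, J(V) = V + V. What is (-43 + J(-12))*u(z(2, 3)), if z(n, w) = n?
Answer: -402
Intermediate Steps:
J(V) = 2*V
u(k) = 6 (u(k) = -3 + 3**2 = -3 + 9 = 6)
(-43 + J(-12))*u(z(2, 3)) = (-43 + 2*(-12))*6 = (-43 - 24)*6 = -67*6 = -402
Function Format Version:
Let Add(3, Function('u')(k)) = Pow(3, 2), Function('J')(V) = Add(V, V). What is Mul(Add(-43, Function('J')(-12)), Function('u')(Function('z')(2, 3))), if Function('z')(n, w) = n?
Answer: -402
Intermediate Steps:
Function('J')(V) = Mul(2, V)
Function('u')(k) = 6 (Function('u')(k) = Add(-3, Pow(3, 2)) = Add(-3, 9) = 6)
Mul(Add(-43, Function('J')(-12)), Function('u')(Function('z')(2, 3))) = Mul(Add(-43, Mul(2, -12)), 6) = Mul(Add(-43, -24), 6) = Mul(-67, 6) = -402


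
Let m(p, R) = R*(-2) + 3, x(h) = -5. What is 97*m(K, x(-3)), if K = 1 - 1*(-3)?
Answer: 1261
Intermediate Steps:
K = 4 (K = 1 + 3 = 4)
m(p, R) = 3 - 2*R (m(p, R) = -2*R + 3 = 3 - 2*R)
97*m(K, x(-3)) = 97*(3 - 2*(-5)) = 97*(3 + 10) = 97*13 = 1261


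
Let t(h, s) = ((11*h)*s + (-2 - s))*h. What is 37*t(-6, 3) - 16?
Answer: 45050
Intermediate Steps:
t(h, s) = h*(-2 - s + 11*h*s) (t(h, s) = (11*h*s + (-2 - s))*h = (-2 - s + 11*h*s)*h = h*(-2 - s + 11*h*s))
37*t(-6, 3) - 16 = 37*(-6*(-2 - 1*3 + 11*(-6)*3)) - 16 = 37*(-6*(-2 - 3 - 198)) - 16 = 37*(-6*(-203)) - 16 = 37*1218 - 16 = 45066 - 16 = 45050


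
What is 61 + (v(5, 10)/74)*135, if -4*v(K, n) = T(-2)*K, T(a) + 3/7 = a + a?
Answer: 147317/2072 ≈ 71.099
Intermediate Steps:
T(a) = -3/7 + 2*a (T(a) = -3/7 + (a + a) = -3/7 + 2*a)
v(K, n) = 31*K/28 (v(K, n) = -(-3/7 + 2*(-2))*K/4 = -(-3/7 - 4)*K/4 = -(-31)*K/28 = 31*K/28)
61 + (v(5, 10)/74)*135 = 61 + (((31/28)*5)/74)*135 = 61 + ((155/28)*(1/74))*135 = 61 + (155/2072)*135 = 61 + 20925/2072 = 147317/2072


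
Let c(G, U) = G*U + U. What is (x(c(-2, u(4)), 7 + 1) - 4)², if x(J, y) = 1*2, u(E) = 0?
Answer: 4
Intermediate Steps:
c(G, U) = U + G*U
x(J, y) = 2
(x(c(-2, u(4)), 7 + 1) - 4)² = (2 - 4)² = (-2)² = 4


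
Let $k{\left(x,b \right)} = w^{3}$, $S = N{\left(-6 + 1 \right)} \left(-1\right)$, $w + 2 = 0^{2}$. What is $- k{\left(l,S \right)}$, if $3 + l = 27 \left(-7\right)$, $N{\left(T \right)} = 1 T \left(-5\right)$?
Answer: $8$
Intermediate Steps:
$N{\left(T \right)} = - 5 T$ ($N{\left(T \right)} = T \left(-5\right) = - 5 T$)
$w = -2$ ($w = -2 + 0^{2} = -2 + 0 = -2$)
$S = -25$ ($S = - 5 \left(-6 + 1\right) \left(-1\right) = \left(-5\right) \left(-5\right) \left(-1\right) = 25 \left(-1\right) = -25$)
$l = -192$ ($l = -3 + 27 \left(-7\right) = -3 - 189 = -192$)
$k{\left(x,b \right)} = -8$ ($k{\left(x,b \right)} = \left(-2\right)^{3} = -8$)
$- k{\left(l,S \right)} = \left(-1\right) \left(-8\right) = 8$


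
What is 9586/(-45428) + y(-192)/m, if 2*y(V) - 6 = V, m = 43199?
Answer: -209165209/981222086 ≈ -0.21317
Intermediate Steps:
y(V) = 3 + V/2
9586/(-45428) + y(-192)/m = 9586/(-45428) + (3 + (1/2)*(-192))/43199 = 9586*(-1/45428) + (3 - 96)*(1/43199) = -4793/22714 - 93*1/43199 = -4793/22714 - 93/43199 = -209165209/981222086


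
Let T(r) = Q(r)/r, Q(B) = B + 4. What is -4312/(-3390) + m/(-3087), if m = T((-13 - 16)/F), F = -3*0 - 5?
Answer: 1312439/1032255 ≈ 1.2714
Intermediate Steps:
Q(B) = 4 + B
F = -5 (F = 0 - 5 = -5)
T(r) = (4 + r)/r
m = 49/29 (m = (4 + (-13 - 16)/(-5))/(((-13 - 16)/(-5))) = (4 - 29*(-1/5))/((-29*(-1/5))) = (4 + 29/5)/(29/5) = (5/29)*(49/5) = 49/29 ≈ 1.6897)
-4312/(-3390) + m/(-3087) = -4312/(-3390) + (49/29)/(-3087) = -4312*(-1/3390) + (49/29)*(-1/3087) = 2156/1695 - 1/1827 = 1312439/1032255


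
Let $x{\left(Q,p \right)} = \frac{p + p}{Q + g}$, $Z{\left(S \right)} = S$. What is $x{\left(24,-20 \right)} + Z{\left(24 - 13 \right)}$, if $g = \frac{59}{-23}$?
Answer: $\frac{4503}{493} \approx 9.1339$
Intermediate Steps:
$g = - \frac{59}{23}$ ($g = 59 \left(- \frac{1}{23}\right) = - \frac{59}{23} \approx -2.5652$)
$x{\left(Q,p \right)} = \frac{2 p}{- \frac{59}{23} + Q}$ ($x{\left(Q,p \right)} = \frac{p + p}{Q - \frac{59}{23}} = \frac{2 p}{- \frac{59}{23} + Q}$)
$x{\left(24,-20 \right)} + Z{\left(24 - 13 \right)} = 46 \left(-20\right) \frac{1}{-59 + 23 \cdot 24} + \left(24 - 13\right) = 46 \left(-20\right) \frac{1}{-59 + 552} + 11 = 46 \left(-20\right) \frac{1}{493} + 11 = - \frac{920}{493} + 11 = \frac{4503}{493}$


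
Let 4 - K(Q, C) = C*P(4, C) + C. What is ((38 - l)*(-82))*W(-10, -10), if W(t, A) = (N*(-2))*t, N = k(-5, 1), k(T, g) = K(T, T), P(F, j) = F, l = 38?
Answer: 0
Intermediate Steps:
K(Q, C) = 4 - 5*C (K(Q, C) = 4 - (C*4 + C) = 4 - (4*C + C) = 4 - 5*C)
k(T, g) = 4 - 5*T
N = 29 (N = 4 - 5*(-5) = 4 + 25 = 29)
W(t, A) = -58*t (W(t, A) = (29*(-2))*t = -58*t)
((38 - l)*(-82))*W(-10, -10) = ((38 - 1*38)*(-82))*(-58*(-10)) = ((38 - 38)*(-82))*580 = (0*(-82))*580 = 0*580 = 0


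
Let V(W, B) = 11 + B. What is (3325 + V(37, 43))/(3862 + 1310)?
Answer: 3379/5172 ≈ 0.65333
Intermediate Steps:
(3325 + V(37, 43))/(3862 + 1310) = (3325 + (11 + 43))/(3862 + 1310) = (3325 + 54)/5172 = 3379*(1/5172) = 3379/5172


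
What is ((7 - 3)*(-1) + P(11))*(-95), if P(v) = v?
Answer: -665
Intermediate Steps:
((7 - 3)*(-1) + P(11))*(-95) = ((7 - 3)*(-1) + 11)*(-95) = (4*(-1) + 11)*(-95) = (-4 + 11)*(-95) = 7*(-95) = -665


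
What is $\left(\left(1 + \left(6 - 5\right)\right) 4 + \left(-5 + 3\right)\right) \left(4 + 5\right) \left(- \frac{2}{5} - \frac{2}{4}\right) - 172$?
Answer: $- \frac{1103}{5} \approx -220.6$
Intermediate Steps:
$\left(\left(1 + \left(6 - 5\right)\right) 4 + \left(-5 + 3\right)\right) \left(4 + 5\right) \left(- \frac{2}{5} - \frac{2}{4}\right) - 172 = \left(\left(1 + \left(6 - 5\right)\right) 4 - 2\right) 9 \left(\left(-2\right) \frac{1}{5} - \frac{1}{2}\right) - 172 = \left(\left(1 + 1\right) 4 - 2\right) 9 \left(- \frac{2}{5} - \frac{1}{2}\right) - 172 = \left(2 \cdot 4 - 2\right) 9 \left(- \frac{9}{10}\right) - 172 = \left(8 - 2\right) \left(- \frac{81}{10}\right) - 172 = 6 \left(- \frac{81}{10}\right) - 172 = - \frac{243}{5} - 172 = - \frac{1103}{5}$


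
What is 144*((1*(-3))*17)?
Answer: -7344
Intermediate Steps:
144*((1*(-3))*17) = 144*(-3*17) = 144*(-51) = -7344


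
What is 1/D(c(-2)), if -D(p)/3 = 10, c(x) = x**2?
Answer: -1/30 ≈ -0.033333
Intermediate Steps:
D(p) = -30 (D(p) = -3*10 = -30)
1/D(c(-2)) = 1/(-30) = -1/30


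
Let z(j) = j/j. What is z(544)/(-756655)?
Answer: -1/756655 ≈ -1.3216e-6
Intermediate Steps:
z(j) = 1
z(544)/(-756655) = 1/(-756655) = 1*(-1/756655) = -1/756655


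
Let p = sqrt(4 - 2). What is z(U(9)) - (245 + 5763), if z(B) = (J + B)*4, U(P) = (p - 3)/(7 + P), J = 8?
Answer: -23907/4 + sqrt(2)/4 ≈ -5976.4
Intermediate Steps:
p = sqrt(2) ≈ 1.4142
U(P) = (-3 + sqrt(2))/(7 + P) (U(P) = (sqrt(2) - 3)/(7 + P) = (-3 + sqrt(2))/(7 + P))
z(B) = 32 + 4*B (z(B) = (8 + B)*4 = 32 + 4*B)
z(U(9)) - (245 + 5763) = (32 + 4*((-3 + sqrt(2))/(7 + 9))) - (245 + 5763) = (32 + 4*((-3 + sqrt(2))/16)) - 1*6008 = (32 + 4*((-3 + sqrt(2))/16)) - 6008 = (32 + 4*(-3/16 + sqrt(2)/16)) - 6008 = (32 + (-3/4 + sqrt(2)/4)) - 6008 = (125/4 + sqrt(2)/4) - 6008 = -23907/4 + sqrt(2)/4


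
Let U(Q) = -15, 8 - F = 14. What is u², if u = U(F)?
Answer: 225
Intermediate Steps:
F = -6 (F = 8 - 1*14 = 8 - 14 = -6)
u = -15
u² = (-15)² = 225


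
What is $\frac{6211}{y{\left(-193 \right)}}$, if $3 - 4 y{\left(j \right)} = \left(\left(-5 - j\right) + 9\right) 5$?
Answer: $- \frac{12422}{491} \approx -25.299$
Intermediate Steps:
$y{\left(j \right)} = - \frac{17}{4} + \frac{5 j}{4}$ ($y{\left(j \right)} = \frac{3}{4} - \frac{\left(\left(-5 - j\right) + 9\right) 5}{4} = \frac{3}{4} - \frac{\left(4 - j\right) 5}{4} = \frac{3}{4} - \frac{20 - 5 j}{4} = \frac{3}{4} + \left(-5 + \frac{5 j}{4}\right) = - \frac{17}{4} + \frac{5 j}{4}$)
$\frac{6211}{y{\left(-193 \right)}} = \frac{6211}{- \frac{17}{4} + \frac{5}{4} \left(-193\right)} = \frac{6211}{- \frac{17}{4} - \frac{965}{4}} = \frac{6211}{- \frac{491}{2}} = 6211 \left(- \frac{2}{491}\right) = - \frac{12422}{491}$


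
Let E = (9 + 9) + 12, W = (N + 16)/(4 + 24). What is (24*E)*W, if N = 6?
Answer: 3960/7 ≈ 565.71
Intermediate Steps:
W = 11/14 (W = (6 + 16)/(4 + 24) = 22/28 = 22*(1/28) = 11/14 ≈ 0.78571)
E = 30 (E = 18 + 12 = 30)
(24*E)*W = (24*30)*(11/14) = 720*(11/14) = 3960/7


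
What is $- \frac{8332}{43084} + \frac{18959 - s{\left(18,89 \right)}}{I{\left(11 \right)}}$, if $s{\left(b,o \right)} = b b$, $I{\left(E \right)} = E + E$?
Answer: $\frac{200671759}{236962} \approx 846.85$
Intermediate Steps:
$I{\left(E \right)} = 2 E$
$s{\left(b,o \right)} = b^{2}$
$- \frac{8332}{43084} + \frac{18959 - s{\left(18,89 \right)}}{I{\left(11 \right)}} = - \frac{8332}{43084} + \frac{18959 - 18^{2}}{2 \cdot 11} = \left(-8332\right) \frac{1}{43084} + \frac{18959 - 324}{22} = - \frac{2083}{10771} + \left(18959 - 324\right) \frac{1}{22} = - \frac{2083}{10771} + 18635 \cdot \frac{1}{22} = - \frac{2083}{10771} + \frac{18635}{22} = \frac{200671759}{236962}$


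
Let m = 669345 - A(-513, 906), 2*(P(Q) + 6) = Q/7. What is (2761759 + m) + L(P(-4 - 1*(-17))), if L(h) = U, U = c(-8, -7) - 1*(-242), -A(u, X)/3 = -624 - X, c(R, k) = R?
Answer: 3426748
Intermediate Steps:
P(Q) = -6 + Q/14 (P(Q) = -6 + (Q/7)/2 = -6 + Q/14)
A(u, X) = 1872 + 3*X (A(u, X) = -3*(-624 - X) = 1872 + 3*X)
U = 234 (U = -8 - 1*(-242) = -8 + 242 = 234)
L(h) = 234
m = 664755 (m = 669345 - (1872 + 3*906) = 669345 - (1872 + 2718) = 669345 - 1*4590 = 669345 - 4590 = 664755)
(2761759 + m) + L(P(-4 - 1*(-17))) = (2761759 + 664755) + 234 = 3426514 + 234 = 3426748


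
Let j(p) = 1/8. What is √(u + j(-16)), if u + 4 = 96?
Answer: √1474/4 ≈ 9.5982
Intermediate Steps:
u = 92 (u = -4 + 96 = 92)
j(p) = ⅛
√(u + j(-16)) = √(92 + ⅛) = √(737/8) = √1474/4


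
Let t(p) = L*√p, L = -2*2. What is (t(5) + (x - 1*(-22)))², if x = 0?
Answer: 564 - 176*√5 ≈ 170.45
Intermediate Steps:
L = -4
t(p) = -4*√p
(t(5) + (x - 1*(-22)))² = (-4*√5 + (0 - 1*(-22)))² = (-4*√5 + (0 + 22))² = (-4*√5 + 22)² = (22 - 4*√5)²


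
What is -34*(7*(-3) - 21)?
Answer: 1428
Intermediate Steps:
-34*(7*(-3) - 21) = -34*(-21 - 21) = -34*(-42) = 1428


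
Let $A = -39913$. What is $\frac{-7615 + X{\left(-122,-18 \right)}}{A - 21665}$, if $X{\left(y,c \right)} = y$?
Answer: $\frac{2579}{20526} \approx 0.12565$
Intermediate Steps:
$\frac{-7615 + X{\left(-122,-18 \right)}}{A - 21665} = \frac{-7615 - 122}{-39913 - 21665} = - \frac{7737}{-61578} = \left(-7737\right) \left(- \frac{1}{61578}\right) = \frac{2579}{20526}$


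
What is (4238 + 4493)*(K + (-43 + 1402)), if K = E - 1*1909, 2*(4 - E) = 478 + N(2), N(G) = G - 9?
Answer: -13646553/2 ≈ -6.8233e+6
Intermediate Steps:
N(G) = -9 + G
E = -463/2 (E = 4 - (478 + (-9 + 2))/2 = 4 - (478 - 7)/2 = 4 - ½*471 = 4 - 471/2 = -463/2 ≈ -231.50)
K = -4281/2 (K = -463/2 - 1*1909 = -463/2 - 1909 = -4281/2 ≈ -2140.5)
(4238 + 4493)*(K + (-43 + 1402)) = (4238 + 4493)*(-4281/2 + (-43 + 1402)) = 8731*(-4281/2 + 1359) = 8731*(-1563/2) = -13646553/2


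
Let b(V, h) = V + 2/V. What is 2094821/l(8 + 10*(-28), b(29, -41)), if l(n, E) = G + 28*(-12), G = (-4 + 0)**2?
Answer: -2094821/320 ≈ -6546.3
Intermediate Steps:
G = 16 (G = (-4)**2 = 16)
l(n, E) = -320 (l(n, E) = 16 + 28*(-12) = 16 - 336 = -320)
2094821/l(8 + 10*(-28), b(29, -41)) = 2094821/(-320) = 2094821*(-1/320) = -2094821/320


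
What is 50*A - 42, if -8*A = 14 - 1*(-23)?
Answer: -1093/4 ≈ -273.25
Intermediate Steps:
A = -37/8 (A = -(14 - 1*(-23))/8 = -(14 + 23)/8 = -⅛*37 = -37/8 ≈ -4.6250)
50*A - 42 = 50*(-37/8) - 42 = -925/4 - 42 = -1093/4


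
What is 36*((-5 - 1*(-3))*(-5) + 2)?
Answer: 432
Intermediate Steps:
36*((-5 - 1*(-3))*(-5) + 2) = 36*((-5 + 3)*(-5) + 2) = 36*(-2*(-5) + 2) = 36*(10 + 2) = 36*12 = 432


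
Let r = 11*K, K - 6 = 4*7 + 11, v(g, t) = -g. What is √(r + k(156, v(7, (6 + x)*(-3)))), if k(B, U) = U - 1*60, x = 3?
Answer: 2*√107 ≈ 20.688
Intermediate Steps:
k(B, U) = -60 + U (k(B, U) = U - 60 = -60 + U)
K = 45 (K = 6 + (4*7 + 11) = 6 + (28 + 11) = 6 + 39 = 45)
r = 495 (r = 11*45 = 495)
√(r + k(156, v(7, (6 + x)*(-3)))) = √(495 + (-60 - 1*7)) = √(495 + (-60 - 7)) = √(495 - 67) = √428 = 2*√107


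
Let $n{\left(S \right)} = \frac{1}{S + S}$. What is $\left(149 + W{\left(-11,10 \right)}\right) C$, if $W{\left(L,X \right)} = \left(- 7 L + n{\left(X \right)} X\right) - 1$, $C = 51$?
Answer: $\frac{23001}{2} \approx 11501.0$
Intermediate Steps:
$n{\left(S \right)} = \frac{1}{2 S}$
$W{\left(L,X \right)} = - \frac{1}{2} - 7 L$ ($W{\left(L,X \right)} = \left(- 7 L + \frac{1}{2 X} X\right) - 1 = \left(- 7 L + \frac{1}{2}\right) - 1 = \left(\frac{1}{2} - 7 L\right) - 1 = - \frac{1}{2} - 7 L$)
$\left(149 + W{\left(-11,10 \right)}\right) C = \left(149 - - \frac{153}{2}\right) 51 = \left(149 + \left(- \frac{1}{2} + 77\right)\right) 51 = \left(149 + \frac{153}{2}\right) 51 = \frac{451}{2} \cdot 51 = \frac{23001}{2}$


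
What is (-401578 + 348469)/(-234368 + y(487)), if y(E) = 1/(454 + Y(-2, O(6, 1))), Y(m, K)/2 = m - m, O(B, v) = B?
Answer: 24111486/106403071 ≈ 0.22661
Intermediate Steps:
Y(m, K) = 0 (Y(m, K) = 2*(m - m) = 2*0 = 0)
y(E) = 1/454 (y(E) = 1/(454 + 0) = 1/454)
(-401578 + 348469)/(-234368 + y(487)) = (-401578 + 348469)/(-234368 + 1/454) = -53109/(-106403071/454) = -53109*(-454/106403071) = 24111486/106403071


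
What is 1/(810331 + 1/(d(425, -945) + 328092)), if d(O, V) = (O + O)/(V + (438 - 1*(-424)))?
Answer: 27230786/22065950050249 ≈ 1.2341e-6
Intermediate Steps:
d(O, V) = 2*O/(862 + V) (d(O, V) = (2*O)/(V + (438 + 424)) = (2*O)/(V + 862) = (2*O)/(862 + V) = 2*O/(862 + V))
1/(810331 + 1/(d(425, -945) + 328092)) = 1/(810331 + 1/(2*425/(862 - 945) + 328092)) = 1/(810331 + 1/(2*425/(-83) + 328092)) = 1/(810331 + 1/(2*425*(-1/83) + 328092)) = 1/(810331 + 1/(-850/83 + 328092)) = 1/(810331 + 1/(27230786/83)) = 1/(810331 + 83/27230786) = 1/(22065950050249/27230786) = 27230786/22065950050249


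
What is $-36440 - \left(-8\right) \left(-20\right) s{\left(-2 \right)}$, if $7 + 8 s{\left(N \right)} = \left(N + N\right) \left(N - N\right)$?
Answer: $-36300$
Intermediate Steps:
$s{\left(N \right)} = - \frac{7}{8}$ ($s{\left(N \right)} = - \frac{7}{8} + \frac{\left(N + N\right) \left(N - N\right)}{8} = - \frac{7}{8} + \frac{2 N 0}{8} = - \frac{7}{8} + \frac{1}{8} \cdot 0 = - \frac{7}{8} + 0 = - \frac{7}{8}$)
$-36440 - \left(-8\right) \left(-20\right) s{\left(-2 \right)} = -36440 - \left(-8\right) \left(-20\right) \left(- \frac{7}{8}\right) = -36440 - 160 \left(- \frac{7}{8}\right) = -36440 - -140 = -36440 + 140 = -36300$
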